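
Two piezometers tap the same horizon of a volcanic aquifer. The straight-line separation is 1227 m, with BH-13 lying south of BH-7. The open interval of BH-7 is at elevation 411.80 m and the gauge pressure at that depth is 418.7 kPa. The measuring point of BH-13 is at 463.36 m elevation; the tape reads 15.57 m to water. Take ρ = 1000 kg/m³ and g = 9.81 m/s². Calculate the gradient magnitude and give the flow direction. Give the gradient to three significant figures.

Pressure head at BH-7: ψ = P/(ρg) = 418.7×1000 / (1000 × 9.81) = 42.68 m.
Total head at BH-7: h = z + ψ = 411.80 + 42.68 = 454.48 m.
Total head at BH-13: h = 463.36 − 15.57 = 447.79 m.
Head difference: h(BH-7) − h(BH-13) = 454.48 − 447.79 = 6.69 m.
Hydraulic gradient: i = |Δh| / L = 6.69 / 1227 = 0.00545.
Flow is from higher to lower head: from BH-7 toward BH-13, i.e. toward the south.

i ≈ 0.00545; groundwater flows toward the south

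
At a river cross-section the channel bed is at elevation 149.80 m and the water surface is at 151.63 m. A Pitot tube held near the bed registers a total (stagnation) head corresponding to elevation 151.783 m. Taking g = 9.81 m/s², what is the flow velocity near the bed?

v ≈ 1.73 m/s

Near the bed, under hydrostatic conditions, the piezometric head (z + ψ) equals the free-surface elevation, 151.63 m.
Velocity head = total − piezometric = 151.783 − 151.63 = 0.153 m.
v = √(2g·h_v) = √(2 × 9.81 × 0.153) = 1.73 m/s.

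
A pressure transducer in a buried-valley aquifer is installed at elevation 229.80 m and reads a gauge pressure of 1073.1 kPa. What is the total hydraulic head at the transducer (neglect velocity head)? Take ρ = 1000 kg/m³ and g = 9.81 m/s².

ψ = P/(ρg) = 1073.1×1000 / (1000 × 9.81) = 109.39 m.
h = z + ψ = 229.80 + 109.39 = 339.19 m.

h ≈ 339.19 m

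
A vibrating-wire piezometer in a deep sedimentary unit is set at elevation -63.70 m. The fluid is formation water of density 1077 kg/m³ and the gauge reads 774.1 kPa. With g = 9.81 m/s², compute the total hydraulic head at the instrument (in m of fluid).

h ≈ 9.57 m

ψ = P/(ρg) = 774.1×1000 / (1077 × 9.81) = 73.27 m.
h = z + ψ = -63.70 + 73.27 = 9.57 m.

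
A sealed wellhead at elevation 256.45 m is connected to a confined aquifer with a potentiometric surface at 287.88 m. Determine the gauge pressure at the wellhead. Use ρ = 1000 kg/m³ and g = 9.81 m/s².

P ≈ 308 kPa

Head above the cap: Δh = 287.88 − 256.45 = 31.43 m.
P = ρgΔh = 1000 × 9.81 × 31.43 = 308328 Pa ≈ 308 kPa.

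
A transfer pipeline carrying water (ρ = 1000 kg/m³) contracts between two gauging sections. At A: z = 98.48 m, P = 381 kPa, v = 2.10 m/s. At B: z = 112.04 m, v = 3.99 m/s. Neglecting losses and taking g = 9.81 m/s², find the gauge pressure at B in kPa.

Pressure head at A: ψ₁ = P₁/(ρg) = 381×1000 / (1000 × 9.81) = 38.84 m.
Velocity heads: v₁²/2g = 2.10²/19.62 = 0.225 m; v₂²/2g = 3.99²/19.62 = 0.811 m.
Total head H = z₁ + ψ₁ + v₁²/2g = 98.48 + 38.84 + 0.225 = 137.54 m.
ψ₂ = H − z₂ − v₂²/2g = 137.54 − 112.04 − 0.811 = 24.69 m.
P₂ = ρgψ₂ = 1000 × 9.81 × 24.69 ≈ 242 kPa.

P₂ ≈ 242 kPa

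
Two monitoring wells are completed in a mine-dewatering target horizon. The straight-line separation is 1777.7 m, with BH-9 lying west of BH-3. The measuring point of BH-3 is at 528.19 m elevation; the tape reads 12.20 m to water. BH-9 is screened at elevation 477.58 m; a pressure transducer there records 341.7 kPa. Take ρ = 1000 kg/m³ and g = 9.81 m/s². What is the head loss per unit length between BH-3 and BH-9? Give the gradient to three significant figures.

i ≈ 0.00201 m/m

Total head at BH-3: h = 528.19 − 12.20 = 515.99 m.
Pressure head at BH-9: ψ = P/(ρg) = 341.7×1000 / (1000 × 9.81) = 34.83 m.
Total head at BH-9: h = z + ψ = 477.58 + 34.83 = 512.41 m.
Head difference: h(BH-3) − h(BH-9) = 515.99 − 512.41 = 3.58 m.
Hydraulic gradient: i = |Δh| / L = 3.58 / 1777.7 = 0.00201.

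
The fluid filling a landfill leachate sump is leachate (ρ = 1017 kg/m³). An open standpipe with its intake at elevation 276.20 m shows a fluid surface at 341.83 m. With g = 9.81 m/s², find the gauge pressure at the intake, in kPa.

Pressure head ψ = h − z = 341.83 − 276.20 = 65.63 m.
P = ρgψ = 1017 × 9.81 × 65.63 = 654775 Pa ≈ 655 kPa.

P ≈ 655 kPa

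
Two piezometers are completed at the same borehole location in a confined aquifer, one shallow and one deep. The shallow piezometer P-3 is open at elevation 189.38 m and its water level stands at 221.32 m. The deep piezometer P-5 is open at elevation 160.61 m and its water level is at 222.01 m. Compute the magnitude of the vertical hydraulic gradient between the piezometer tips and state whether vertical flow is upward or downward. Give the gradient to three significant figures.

Total head at P-3: h = 221.32 m (water level in the standpipe).
Total head at P-5: h = 222.01 m.
Δh = h(P-3) − h(P-5) = 221.32 − 222.01 = -0.69 m.
Vertical separation Δz = 189.38 − 160.61 = 28.77 m.
|i_v| = |Δh| / Δz = 0.69 / 28.77 = 0.0240.
Head is higher in the deep piezometer, so vertical flow is upward (discharge condition).

|i_v| ≈ 0.0240; vertical flow is upward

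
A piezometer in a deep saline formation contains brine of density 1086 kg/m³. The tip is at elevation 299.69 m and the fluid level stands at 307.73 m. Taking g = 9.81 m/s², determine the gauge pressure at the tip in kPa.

P ≈ 85.7 kPa

Pressure head ψ = h − z = 307.73 − 299.69 = 8.04 m.
P = ρgψ = 1086 × 9.81 × 8.04 = 85655 Pa ≈ 85.7 kPa.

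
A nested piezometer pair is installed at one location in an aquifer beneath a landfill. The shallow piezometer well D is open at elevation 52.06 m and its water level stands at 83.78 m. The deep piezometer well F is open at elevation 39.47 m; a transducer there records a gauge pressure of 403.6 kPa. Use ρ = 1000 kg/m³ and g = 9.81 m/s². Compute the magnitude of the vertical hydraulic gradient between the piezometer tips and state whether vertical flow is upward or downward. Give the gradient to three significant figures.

Total head at well D: h = 83.78 m (water level in the standpipe).
Pressure head at well F: ψ = P/(ρg) = 403.6×1000 / (1000 × 9.81) = 41.14 m.
Total head at well F: h = z + ψ = 39.47 + 41.14 = 80.61 m.
Δh = h(well D) − h(well F) = 83.78 − 80.61 = 3.17 m.
Vertical separation Δz = 52.06 − 39.47 = 12.59 m.
|i_v| = |Δh| / Δz = 3.17 / 12.59 = 0.252.
Head is higher in the shallow piezometer, so vertical flow is downward (recharge condition).

|i_v| ≈ 0.252; vertical flow is downward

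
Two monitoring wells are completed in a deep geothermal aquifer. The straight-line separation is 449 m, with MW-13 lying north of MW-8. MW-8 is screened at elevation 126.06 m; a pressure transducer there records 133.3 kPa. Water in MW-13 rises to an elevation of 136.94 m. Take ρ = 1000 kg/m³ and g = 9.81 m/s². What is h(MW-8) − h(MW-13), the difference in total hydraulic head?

Δh ≈ 2.71 m

Pressure head at MW-8: ψ = P/(ρg) = 133.3×1000 / (1000 × 9.81) = 13.59 m.
Total head at MW-8: h = z + ψ = 126.06 + 13.59 = 139.65 m.
Total head at MW-13: h = 136.94 m (water level in the piezometer is the total head).
Head difference: h(MW-8) − h(MW-13) = 139.65 − 136.94 = 2.71 m.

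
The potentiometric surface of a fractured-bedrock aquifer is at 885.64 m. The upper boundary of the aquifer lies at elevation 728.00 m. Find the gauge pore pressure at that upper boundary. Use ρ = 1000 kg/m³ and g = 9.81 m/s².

P ≈ 1550 kPa

Pressure head at the aquifer top: ψ = h − z = 885.64 − 728.00 = 157.64 m.
P = ρgψ = 1000 × 9.81 × 157.64 = 1546448 Pa ≈ 1550 kPa.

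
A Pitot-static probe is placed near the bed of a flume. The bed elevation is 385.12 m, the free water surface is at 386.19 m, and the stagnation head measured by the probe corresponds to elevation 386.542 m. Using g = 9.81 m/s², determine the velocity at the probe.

Near the bed, under hydrostatic conditions, the piezometric head (z + ψ) equals the free-surface elevation, 386.19 m.
Velocity head = total − piezometric = 386.542 − 386.19 = 0.352 m.
v = √(2g·h_v) = √(2 × 9.81 × 0.352) = 2.63 m/s.

v ≈ 2.63 m/s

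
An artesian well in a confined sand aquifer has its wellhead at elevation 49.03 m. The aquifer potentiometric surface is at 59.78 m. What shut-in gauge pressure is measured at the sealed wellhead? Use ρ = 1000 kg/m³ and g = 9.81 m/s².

Head above the cap: Δh = 59.78 − 49.03 = 10.75 m.
P = ρgΔh = 1000 × 9.81 × 10.75 = 105458 Pa ≈ 105 kPa.

P ≈ 105 kPa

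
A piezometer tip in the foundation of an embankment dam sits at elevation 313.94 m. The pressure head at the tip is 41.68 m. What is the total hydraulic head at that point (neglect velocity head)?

h ≈ 355.62 m

h = z + ψ = 313.94 + 41.68 = 355.62 m.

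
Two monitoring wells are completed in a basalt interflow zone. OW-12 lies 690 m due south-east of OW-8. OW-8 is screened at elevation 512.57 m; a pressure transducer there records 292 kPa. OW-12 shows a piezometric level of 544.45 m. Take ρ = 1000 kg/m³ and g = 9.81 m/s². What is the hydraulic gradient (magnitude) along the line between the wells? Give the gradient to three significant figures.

i ≈ 0.00306

Pressure head at OW-8: ψ = P/(ρg) = 292×1000 / (1000 × 9.81) = 29.77 m.
Total head at OW-8: h = z + ψ = 512.57 + 29.77 = 542.34 m.
Total head at OW-12: h = 544.45 m (water level in the piezometer is the total head).
Head difference: h(OW-8) − h(OW-12) = 542.34 − 544.45 = -2.11 m.
Hydraulic gradient: i = |Δh| / L = 2.11 / 690 = 0.00306.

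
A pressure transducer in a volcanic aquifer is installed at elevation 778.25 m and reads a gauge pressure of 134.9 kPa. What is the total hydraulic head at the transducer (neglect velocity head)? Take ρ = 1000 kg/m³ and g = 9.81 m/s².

h ≈ 792.00 m

ψ = P/(ρg) = 134.9×1000 / (1000 × 9.81) = 13.75 m.
h = z + ψ = 778.25 + 13.75 = 792.00 m.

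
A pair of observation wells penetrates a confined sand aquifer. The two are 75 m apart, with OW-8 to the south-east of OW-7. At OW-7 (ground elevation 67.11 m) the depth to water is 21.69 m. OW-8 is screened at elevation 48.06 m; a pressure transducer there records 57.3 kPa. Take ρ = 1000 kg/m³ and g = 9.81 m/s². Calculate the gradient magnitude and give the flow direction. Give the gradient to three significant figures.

i ≈ 0.113; groundwater flows toward the north-west

Total head at OW-7: h = 67.11 − 21.69 = 45.42 m.
Pressure head at OW-8: ψ = P/(ρg) = 57.3×1000 / (1000 × 9.81) = 5.84 m.
Total head at OW-8: h = z + ψ = 48.06 + 5.84 = 53.90 m.
Head difference: h(OW-7) − h(OW-8) = 45.42 − 53.90 = -8.48 m.
Hydraulic gradient: i = |Δh| / L = 8.48 / 75 = 0.113.
Flow is from higher to lower head: from OW-8 toward OW-7, i.e. toward the north-west.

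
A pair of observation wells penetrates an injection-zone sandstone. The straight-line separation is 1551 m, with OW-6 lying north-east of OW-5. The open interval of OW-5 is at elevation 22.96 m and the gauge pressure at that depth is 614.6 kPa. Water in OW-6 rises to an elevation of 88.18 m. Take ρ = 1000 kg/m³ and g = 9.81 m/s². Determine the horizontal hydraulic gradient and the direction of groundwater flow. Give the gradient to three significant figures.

Pressure head at OW-5: ψ = P/(ρg) = 614.6×1000 / (1000 × 9.81) = 62.65 m.
Total head at OW-5: h = z + ψ = 22.96 + 62.65 = 85.61 m.
Total head at OW-6: h = 88.18 m (water level in the piezometer is the total head).
Head difference: h(OW-5) − h(OW-6) = 85.61 − 88.18 = -2.57 m.
Hydraulic gradient: i = |Δh| / L = 2.57 / 1551 = 0.00166.
Flow is from higher to lower head: from OW-6 toward OW-5, i.e. toward the south-west.

i ≈ 0.00166; groundwater flows toward the south-west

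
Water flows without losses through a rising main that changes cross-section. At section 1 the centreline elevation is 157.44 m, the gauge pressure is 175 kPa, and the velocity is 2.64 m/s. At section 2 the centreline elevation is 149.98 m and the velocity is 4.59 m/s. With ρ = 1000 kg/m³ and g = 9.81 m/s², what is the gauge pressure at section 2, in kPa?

P₂ ≈ 241 kPa

Pressure head at 1: ψ₁ = P₁/(ρg) = 175×1000 / (1000 × 9.81) = 17.84 m.
Velocity heads: v₁²/2g = 2.64²/19.62 = 0.355 m; v₂²/2g = 4.59²/19.62 = 1.074 m.
Total head H = z₁ + ψ₁ + v₁²/2g = 157.44 + 17.84 + 0.355 = 175.63 m.
ψ₂ = H − z₂ − v₂²/2g = 175.63 − 149.98 − 1.074 = 24.58 m.
P₂ = ρgψ₂ = 1000 × 9.81 × 24.58 ≈ 241 kPa.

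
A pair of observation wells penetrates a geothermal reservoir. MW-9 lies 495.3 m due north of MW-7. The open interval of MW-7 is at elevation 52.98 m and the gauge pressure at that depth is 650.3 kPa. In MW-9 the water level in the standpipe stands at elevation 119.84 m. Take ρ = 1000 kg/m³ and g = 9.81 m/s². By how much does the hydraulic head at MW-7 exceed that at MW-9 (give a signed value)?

Pressure head at MW-7: ψ = P/(ρg) = 650.3×1000 / (1000 × 9.81) = 66.29 m.
Total head at MW-7: h = z + ψ = 52.98 + 66.29 = 119.27 m.
Total head at MW-9: h = 119.84 m (water level in the piezometer is the total head).
Head difference: h(MW-7) − h(MW-9) = 119.27 − 119.84 = -0.57 m.

Δh ≈ -0.57 m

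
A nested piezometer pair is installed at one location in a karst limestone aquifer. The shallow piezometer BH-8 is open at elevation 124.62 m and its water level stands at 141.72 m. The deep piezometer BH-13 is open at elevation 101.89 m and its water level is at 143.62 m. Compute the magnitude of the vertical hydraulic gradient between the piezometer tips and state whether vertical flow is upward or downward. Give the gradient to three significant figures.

Total head at BH-8: h = 141.72 m (water level in the standpipe).
Total head at BH-13: h = 143.62 m.
Δh = h(BH-8) − h(BH-13) = 141.72 − 143.62 = -1.90 m.
Vertical separation Δz = 124.62 − 101.89 = 22.73 m.
|i_v| = |Δh| / Δz = 1.90 / 22.73 = 0.0836.
Head is higher in the deep piezometer, so vertical flow is upward (discharge condition).

|i_v| ≈ 0.0836; vertical flow is upward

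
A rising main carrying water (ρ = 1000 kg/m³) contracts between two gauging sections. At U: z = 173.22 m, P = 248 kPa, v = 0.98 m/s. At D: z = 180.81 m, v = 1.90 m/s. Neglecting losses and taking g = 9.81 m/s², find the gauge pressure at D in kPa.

Pressure head at U: ψ₁ = P₁/(ρg) = 248×1000 / (1000 × 9.81) = 25.28 m.
Velocity heads: v₁²/2g = 0.98²/19.62 = 0.049 m; v₂²/2g = 1.90²/19.62 = 0.184 m.
Total head H = z₁ + ψ₁ + v₁²/2g = 173.22 + 25.28 + 0.049 = 198.55 m.
ψ₂ = H − z₂ − v₂²/2g = 198.55 − 180.81 − 0.184 = 17.56 m.
P₂ = ρgψ₂ = 1000 × 9.81 × 17.56 ≈ 172 kPa.

P₂ ≈ 172 kPa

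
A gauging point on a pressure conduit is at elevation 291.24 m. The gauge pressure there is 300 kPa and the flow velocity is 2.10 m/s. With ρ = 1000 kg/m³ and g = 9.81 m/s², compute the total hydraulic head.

h ≈ 322.05 m

Pressure head ψ = P/(ρg) = 300×1000 / (1000 × 9.81) = 30.58 m.
Velocity head = v²/(2g) = 2.10² / (2 × 9.81) = 0.225 m.
h = z + ψ + v²/(2g) = 291.24 + 30.58 + 0.225 = 322.05 m.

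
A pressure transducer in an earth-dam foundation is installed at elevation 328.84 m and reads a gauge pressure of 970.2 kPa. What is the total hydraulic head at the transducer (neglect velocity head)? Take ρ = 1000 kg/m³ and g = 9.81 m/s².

h ≈ 427.74 m

ψ = P/(ρg) = 970.2×1000 / (1000 × 9.81) = 98.90 m.
h = z + ψ = 328.84 + 98.90 = 427.74 m.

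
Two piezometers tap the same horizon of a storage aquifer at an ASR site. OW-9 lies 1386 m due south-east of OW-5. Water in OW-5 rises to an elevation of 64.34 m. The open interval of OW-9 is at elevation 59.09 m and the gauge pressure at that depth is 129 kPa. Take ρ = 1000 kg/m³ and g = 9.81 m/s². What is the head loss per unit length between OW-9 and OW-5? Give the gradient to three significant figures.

Total head at OW-5: h = 64.34 m (water level in the piezometer is the total head).
Pressure head at OW-9: ψ = P/(ρg) = 129×1000 / (1000 × 9.81) = 13.15 m.
Total head at OW-9: h = z + ψ = 59.09 + 13.15 = 72.24 m.
Head difference: h(OW-5) − h(OW-9) = 64.34 − 72.24 = -7.90 m.
Hydraulic gradient: i = |Δh| / L = 7.90 / 1386 = 0.00570.

i ≈ 0.00570 m/m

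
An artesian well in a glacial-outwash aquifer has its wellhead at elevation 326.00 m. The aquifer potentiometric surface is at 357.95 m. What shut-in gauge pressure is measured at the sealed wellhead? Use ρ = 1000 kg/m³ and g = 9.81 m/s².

P ≈ 313 kPa

Head above the cap: Δh = 357.95 − 326.00 = 31.95 m.
P = ρgΔh = 1000 × 9.81 × 31.95 = 313430 Pa ≈ 313 kPa.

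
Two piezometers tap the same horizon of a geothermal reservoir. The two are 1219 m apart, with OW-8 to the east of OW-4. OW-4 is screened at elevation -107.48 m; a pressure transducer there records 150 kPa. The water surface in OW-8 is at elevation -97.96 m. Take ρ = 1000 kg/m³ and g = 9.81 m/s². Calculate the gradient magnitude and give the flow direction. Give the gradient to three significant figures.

Pressure head at OW-4: ψ = P/(ρg) = 150×1000 / (1000 × 9.81) = 15.29 m.
Total head at OW-4: h = z + ψ = -107.48 + 15.29 = -92.19 m.
Total head at OW-8: h = -97.96 m (water level in the piezometer is the total head).
Head difference: h(OW-4) − h(OW-8) = -92.19 − (-97.96) = 5.77 m.
Hydraulic gradient: i = |Δh| / L = 5.77 / 1219 = 0.00473.
Flow is from higher to lower head: from OW-4 toward OW-8, i.e. toward the east.

i ≈ 0.00473; groundwater flows toward the east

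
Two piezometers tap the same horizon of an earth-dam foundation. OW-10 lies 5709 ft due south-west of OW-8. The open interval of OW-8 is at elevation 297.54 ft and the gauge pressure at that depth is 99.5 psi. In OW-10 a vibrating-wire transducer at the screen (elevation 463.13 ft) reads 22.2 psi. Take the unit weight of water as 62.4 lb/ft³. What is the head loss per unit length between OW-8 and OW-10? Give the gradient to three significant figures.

Pressure head at OW-8: ψ = 144·P/γ = 144 × 99.5 / 62.4 = 229.62 ft.
Total head at OW-8: h = z + ψ = 297.54 + 229.62 = 527.16 ft.
Pressure head at OW-10: ψ = 144·P/γ = 144 × 22.2 / 62.4 = 51.23 ft.
Total head at OW-10: h = z + ψ = 463.13 + 51.23 = 514.36 ft.
Head difference: h(OW-8) − h(OW-10) = 527.16 − 514.36 = 12.80 ft.
Hydraulic gradient: i = |Δh| / L = 12.80 / 5709 = 0.00224.

i ≈ 0.00224 ft/ft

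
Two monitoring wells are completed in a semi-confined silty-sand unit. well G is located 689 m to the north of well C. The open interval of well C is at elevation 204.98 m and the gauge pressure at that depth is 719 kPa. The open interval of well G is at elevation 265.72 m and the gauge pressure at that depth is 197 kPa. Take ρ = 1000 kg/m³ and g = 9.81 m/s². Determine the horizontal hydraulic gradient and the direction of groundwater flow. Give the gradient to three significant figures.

Pressure head at well C: ψ = P/(ρg) = 719×1000 / (1000 × 9.81) = 73.29 m.
Total head at well C: h = z + ψ = 204.98 + 73.29 = 278.27 m.
Pressure head at well G: ψ = P/(ρg) = 197×1000 / (1000 × 9.81) = 20.08 m.
Total head at well G: h = z + ψ = 265.72 + 20.08 = 285.80 m.
Head difference: h(well C) − h(well G) = 278.27 − 285.80 = -7.53 m.
Hydraulic gradient: i = |Δh| / L = 7.53 / 689 = 0.0109.
Flow is from higher to lower head: from well G toward well C, i.e. toward the south.

i ≈ 0.0109; groundwater flows toward the south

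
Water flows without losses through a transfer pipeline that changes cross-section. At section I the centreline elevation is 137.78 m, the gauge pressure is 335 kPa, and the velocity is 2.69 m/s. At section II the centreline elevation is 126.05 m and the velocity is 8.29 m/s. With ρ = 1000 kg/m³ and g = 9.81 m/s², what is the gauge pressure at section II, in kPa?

P₂ ≈ 419 kPa

Pressure head at I: ψ₁ = P₁/(ρg) = 335×1000 / (1000 × 9.81) = 34.15 m.
Velocity heads: v₁²/2g = 2.69²/19.62 = 0.369 m; v₂²/2g = 8.29²/19.62 = 3.503 m.
Total head H = z₁ + ψ₁ + v₁²/2g = 137.78 + 34.15 + 0.369 = 172.30 m.
ψ₂ = H − z₂ − v₂²/2g = 172.30 − 126.05 − 3.503 = 42.75 m.
P₂ = ρgψ₂ = 1000 × 9.81 × 42.75 ≈ 419 kPa.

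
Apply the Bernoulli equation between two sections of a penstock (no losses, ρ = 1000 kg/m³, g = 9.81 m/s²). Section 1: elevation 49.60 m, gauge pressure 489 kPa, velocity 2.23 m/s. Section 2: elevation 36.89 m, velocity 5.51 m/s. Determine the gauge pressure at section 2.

Pressure head at 1: ψ₁ = P₁/(ρg) = 489×1000 / (1000 × 9.81) = 49.85 m.
Velocity heads: v₁²/2g = 2.23²/19.62 = 0.253 m; v₂²/2g = 5.51²/19.62 = 1.547 m.
Total head H = z₁ + ψ₁ + v₁²/2g = 49.60 + 49.85 + 0.253 = 99.70 m.
ψ₂ = H − z₂ − v₂²/2g = 99.70 − 36.89 − 1.547 = 61.26 m.
P₂ = ρgψ₂ = 1000 × 9.81 × 61.26 ≈ 601 kPa.

P₂ ≈ 601 kPa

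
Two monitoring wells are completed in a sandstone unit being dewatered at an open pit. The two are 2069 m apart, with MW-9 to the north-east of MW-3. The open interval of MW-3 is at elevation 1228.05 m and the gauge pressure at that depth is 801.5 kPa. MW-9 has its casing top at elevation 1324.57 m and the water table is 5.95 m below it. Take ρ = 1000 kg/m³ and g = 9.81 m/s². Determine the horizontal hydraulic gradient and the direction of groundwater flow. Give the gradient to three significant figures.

Pressure head at MW-3: ψ = P/(ρg) = 801.5×1000 / (1000 × 9.81) = 81.70 m.
Total head at MW-3: h = z + ψ = 1228.05 + 81.70 = 1309.75 m.
Total head at MW-9: h = 1324.57 − 5.95 = 1318.62 m.
Head difference: h(MW-3) − h(MW-9) = 1309.75 − 1318.62 = -8.87 m.
Hydraulic gradient: i = |Δh| / L = 8.87 / 2069 = 0.00429.
Flow is from higher to lower head: from MW-9 toward MW-3, i.e. toward the south-west.

i ≈ 0.00429; groundwater flows toward the south-west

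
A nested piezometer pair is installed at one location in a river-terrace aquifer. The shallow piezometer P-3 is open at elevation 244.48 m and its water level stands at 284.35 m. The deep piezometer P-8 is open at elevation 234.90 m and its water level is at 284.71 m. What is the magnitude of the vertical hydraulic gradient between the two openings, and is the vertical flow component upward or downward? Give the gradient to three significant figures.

Total head at P-3: h = 284.35 m (water level in the standpipe).
Total head at P-8: h = 284.71 m.
Δh = h(P-3) − h(P-8) = 284.35 − 284.71 = -0.36 m.
Vertical separation Δz = 244.48 − 234.90 = 9.58 m.
|i_v| = |Δh| / Δz = 0.36 / 9.58 = 0.0376.
Head is higher in the deep piezometer, so vertical flow is upward (discharge condition).

|i_v| ≈ 0.0376; vertical flow is upward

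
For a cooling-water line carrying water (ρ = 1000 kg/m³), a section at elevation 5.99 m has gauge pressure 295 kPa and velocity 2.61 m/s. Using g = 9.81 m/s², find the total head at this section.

h ≈ 36.41 m

Pressure head ψ = P/(ρg) = 295×1000 / (1000 × 9.81) = 30.07 m.
Velocity head = v²/(2g) = 2.61² / (2 × 9.81) = 0.347 m.
h = z + ψ + v²/(2g) = 5.99 + 30.07 + 0.347 = 36.41 m.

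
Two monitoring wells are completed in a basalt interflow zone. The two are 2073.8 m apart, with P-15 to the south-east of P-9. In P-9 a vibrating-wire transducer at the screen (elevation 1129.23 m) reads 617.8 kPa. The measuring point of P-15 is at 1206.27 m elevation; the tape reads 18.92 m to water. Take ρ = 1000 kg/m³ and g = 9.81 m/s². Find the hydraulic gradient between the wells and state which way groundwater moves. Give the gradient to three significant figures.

Pressure head at P-9: ψ = P/(ρg) = 617.8×1000 / (1000 × 9.81) = 62.98 m.
Total head at P-9: h = z + ψ = 1129.23 + 62.98 = 1192.21 m.
Total head at P-15: h = 1206.27 − 18.92 = 1187.35 m.
Head difference: h(P-9) − h(P-15) = 1192.21 − 1187.35 = 4.86 m.
Hydraulic gradient: i = |Δh| / L = 4.86 / 2073.8 = 0.00234.
Flow is from higher to lower head: from P-9 toward P-15, i.e. toward the south-east.

i ≈ 0.00234; groundwater flows toward the south-east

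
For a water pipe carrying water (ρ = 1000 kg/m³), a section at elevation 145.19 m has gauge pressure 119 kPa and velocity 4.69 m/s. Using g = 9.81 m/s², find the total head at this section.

Pressure head ψ = P/(ρg) = 119×1000 / (1000 × 9.81) = 12.13 m.
Velocity head = v²/(2g) = 4.69² / (2 × 9.81) = 1.121 m.
h = z + ψ + v²/(2g) = 145.19 + 12.13 + 1.121 = 158.44 m.

h ≈ 158.44 m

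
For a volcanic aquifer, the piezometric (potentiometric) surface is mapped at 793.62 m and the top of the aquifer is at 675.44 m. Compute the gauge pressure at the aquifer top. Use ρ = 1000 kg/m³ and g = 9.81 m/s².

Pressure head at the aquifer top: ψ = h − z = 793.62 − 675.44 = 118.18 m.
P = ρgψ = 1000 × 9.81 × 118.18 = 1159346 Pa ≈ 1160 kPa.

P ≈ 1160 kPa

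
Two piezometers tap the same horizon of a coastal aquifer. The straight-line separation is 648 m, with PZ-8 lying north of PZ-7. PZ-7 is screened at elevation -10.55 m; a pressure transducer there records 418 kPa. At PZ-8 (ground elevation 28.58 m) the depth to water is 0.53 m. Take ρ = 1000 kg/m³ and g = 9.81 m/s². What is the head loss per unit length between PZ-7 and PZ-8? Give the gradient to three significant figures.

Pressure head at PZ-7: ψ = P/(ρg) = 418×1000 / (1000 × 9.81) = 42.61 m.
Total head at PZ-7: h = z + ψ = -10.55 + 42.61 = 32.06 m.
Total head at PZ-8: h = 28.58 − 0.53 = 28.05 m.
Head difference: h(PZ-7) − h(PZ-8) = 32.06 − 28.05 = 4.01 m.
Hydraulic gradient: i = |Δh| / L = 4.01 / 648 = 0.00619.

i ≈ 0.00619 m/m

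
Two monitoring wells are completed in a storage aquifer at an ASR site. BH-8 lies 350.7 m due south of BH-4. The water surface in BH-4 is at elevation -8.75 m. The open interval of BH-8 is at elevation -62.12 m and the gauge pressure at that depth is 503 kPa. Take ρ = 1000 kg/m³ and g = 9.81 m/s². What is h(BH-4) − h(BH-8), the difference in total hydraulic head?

Total head at BH-4: h = -8.75 m (water level in the piezometer is the total head).
Pressure head at BH-8: ψ = P/(ρg) = 503×1000 / (1000 × 9.81) = 51.27 m.
Total head at BH-8: h = z + ψ = -62.12 + 51.27 = -10.85 m.
Head difference: h(BH-4) − h(BH-8) = -8.75 − (-10.85) = 2.10 m.

Δh ≈ 2.10 m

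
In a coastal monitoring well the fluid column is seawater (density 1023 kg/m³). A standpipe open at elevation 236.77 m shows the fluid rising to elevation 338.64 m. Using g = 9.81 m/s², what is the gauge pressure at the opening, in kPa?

P ≈ 1020 kPa

Pressure head ψ = h − z = 338.64 − 236.77 = 101.87 m.
P = ρgψ = 1023 × 9.81 × 101.87 = 1022330 Pa ≈ 1020 kPa.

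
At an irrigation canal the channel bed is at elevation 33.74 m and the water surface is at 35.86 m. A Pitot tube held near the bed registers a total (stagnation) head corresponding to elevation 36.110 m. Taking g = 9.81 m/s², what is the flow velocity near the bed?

v ≈ 2.21 m/s

Near the bed, under hydrostatic conditions, the piezometric head (z + ψ) equals the free-surface elevation, 35.86 m.
Velocity head = total − piezometric = 36.110 − 35.86 = 0.250 m.
v = √(2g·h_v) = √(2 × 9.81 × 0.250) = 2.21 m/s.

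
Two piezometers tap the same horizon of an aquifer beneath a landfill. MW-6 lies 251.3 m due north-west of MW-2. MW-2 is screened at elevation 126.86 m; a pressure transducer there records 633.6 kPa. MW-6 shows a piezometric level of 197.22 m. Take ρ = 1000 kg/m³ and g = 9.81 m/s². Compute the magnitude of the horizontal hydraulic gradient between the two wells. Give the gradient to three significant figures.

i ≈ 0.0230

Pressure head at MW-2: ψ = P/(ρg) = 633.6×1000 / (1000 × 9.81) = 64.59 m.
Total head at MW-2: h = z + ψ = 126.86 + 64.59 = 191.45 m.
Total head at MW-6: h = 197.22 m (water level in the piezometer is the total head).
Head difference: h(MW-2) − h(MW-6) = 191.45 − 197.22 = -5.77 m.
Hydraulic gradient: i = |Δh| / L = 5.77 / 251.3 = 0.0230.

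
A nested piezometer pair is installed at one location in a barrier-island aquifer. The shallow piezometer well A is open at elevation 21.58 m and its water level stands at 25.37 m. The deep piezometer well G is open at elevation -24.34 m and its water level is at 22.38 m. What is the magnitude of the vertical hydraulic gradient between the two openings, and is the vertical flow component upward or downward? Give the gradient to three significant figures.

|i_v| ≈ 0.0651; vertical flow is downward

Total head at well A: h = 25.37 m (water level in the standpipe).
Total head at well G: h = 22.38 m.
Δh = h(well A) − h(well G) = 25.37 − 22.38 = 2.99 m.
Vertical separation Δz = 21.58 − (-24.34) = 45.92 m.
|i_v| = |Δh| / Δz = 2.99 / 45.92 = 0.0651.
Head is higher in the shallow piezometer, so vertical flow is downward (recharge condition).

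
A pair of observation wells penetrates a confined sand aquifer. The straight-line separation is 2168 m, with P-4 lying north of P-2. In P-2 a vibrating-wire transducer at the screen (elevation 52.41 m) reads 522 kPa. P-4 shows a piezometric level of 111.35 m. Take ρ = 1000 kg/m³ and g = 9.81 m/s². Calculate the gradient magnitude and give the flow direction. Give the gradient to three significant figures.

i ≈ 0.00264; groundwater flows toward the south

Pressure head at P-2: ψ = P/(ρg) = 522×1000 / (1000 × 9.81) = 53.21 m.
Total head at P-2: h = z + ψ = 52.41 + 53.21 = 105.62 m.
Total head at P-4: h = 111.35 m (water level in the piezometer is the total head).
Head difference: h(P-2) − h(P-4) = 105.62 − 111.35 = -5.73 m.
Hydraulic gradient: i = |Δh| / L = 5.73 / 2168 = 0.00264.
Flow is from higher to lower head: from P-4 toward P-2, i.e. toward the south.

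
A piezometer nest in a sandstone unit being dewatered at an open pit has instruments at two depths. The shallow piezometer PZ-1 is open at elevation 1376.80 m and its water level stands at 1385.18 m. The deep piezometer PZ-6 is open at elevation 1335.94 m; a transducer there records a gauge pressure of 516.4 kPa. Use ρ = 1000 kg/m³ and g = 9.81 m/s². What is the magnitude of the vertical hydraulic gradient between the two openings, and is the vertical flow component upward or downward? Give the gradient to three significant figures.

|i_v| ≈ 0.0832; vertical flow is upward

Total head at PZ-1: h = 1385.18 m (water level in the standpipe).
Pressure head at PZ-6: ψ = P/(ρg) = 516.4×1000 / (1000 × 9.81) = 52.64 m.
Total head at PZ-6: h = z + ψ = 1335.94 + 52.64 = 1388.58 m.
Δh = h(PZ-1) − h(PZ-6) = 1385.18 − 1388.58 = -3.40 m.
Vertical separation Δz = 1376.80 − 1335.94 = 40.86 m.
|i_v| = |Δh| / Δz = 3.40 / 40.86 = 0.0832.
Head is higher in the deep piezometer, so vertical flow is upward (discharge condition).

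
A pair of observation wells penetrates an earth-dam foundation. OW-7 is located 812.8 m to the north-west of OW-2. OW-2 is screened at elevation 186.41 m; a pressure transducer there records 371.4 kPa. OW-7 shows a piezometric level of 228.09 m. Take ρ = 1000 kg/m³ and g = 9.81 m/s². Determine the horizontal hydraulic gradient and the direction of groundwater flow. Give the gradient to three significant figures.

Pressure head at OW-2: ψ = P/(ρg) = 371.4×1000 / (1000 × 9.81) = 37.86 m.
Total head at OW-2: h = z + ψ = 186.41 + 37.86 = 224.27 m.
Total head at OW-7: h = 228.09 m (water level in the piezometer is the total head).
Head difference: h(OW-2) − h(OW-7) = 224.27 − 228.09 = -3.82 m.
Hydraulic gradient: i = |Δh| / L = 3.82 / 812.8 = 0.00470.
Flow is from higher to lower head: from OW-7 toward OW-2, i.e. toward the south-east.

i ≈ 0.00470; groundwater flows toward the south-east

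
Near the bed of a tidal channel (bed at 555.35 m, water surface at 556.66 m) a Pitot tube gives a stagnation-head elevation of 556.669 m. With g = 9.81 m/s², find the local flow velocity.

v ≈ 0.420 m/s

Near the bed, under hydrostatic conditions, the piezometric head (z + ψ) equals the free-surface elevation, 556.66 m.
Velocity head = total − piezometric = 556.669 − 556.66 = 0.009 m.
v = √(2g·h_v) = √(2 × 9.81 × 0.009) = 0.420 m/s.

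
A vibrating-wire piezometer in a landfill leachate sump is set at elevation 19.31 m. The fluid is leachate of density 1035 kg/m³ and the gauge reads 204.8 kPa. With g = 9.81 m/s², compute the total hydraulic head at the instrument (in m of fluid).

h ≈ 39.48 m

ψ = P/(ρg) = 204.8×1000 / (1035 × 9.81) = 20.17 m.
h = z + ψ = 19.31 + 20.17 = 39.48 m.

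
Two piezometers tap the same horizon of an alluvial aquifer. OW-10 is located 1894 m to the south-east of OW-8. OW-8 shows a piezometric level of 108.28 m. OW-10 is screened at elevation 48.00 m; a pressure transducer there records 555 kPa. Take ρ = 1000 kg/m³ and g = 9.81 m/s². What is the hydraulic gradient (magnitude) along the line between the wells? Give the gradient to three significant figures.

Total head at OW-8: h = 108.28 m (water level in the piezometer is the total head).
Pressure head at OW-10: ψ = P/(ρg) = 555×1000 / (1000 × 9.81) = 56.57 m.
Total head at OW-10: h = z + ψ = 48.00 + 56.57 = 104.57 m.
Head difference: h(OW-8) − h(OW-10) = 108.28 − 104.57 = 3.71 m.
Hydraulic gradient: i = |Δh| / L = 3.71 / 1894 = 0.00196.

i ≈ 0.00196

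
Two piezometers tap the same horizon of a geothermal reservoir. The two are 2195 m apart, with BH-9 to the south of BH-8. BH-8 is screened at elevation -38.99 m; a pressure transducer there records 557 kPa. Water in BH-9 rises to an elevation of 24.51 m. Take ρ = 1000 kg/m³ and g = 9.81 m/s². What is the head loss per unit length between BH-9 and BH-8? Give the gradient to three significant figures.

Pressure head at BH-8: ψ = P/(ρg) = 557×1000 / (1000 × 9.81) = 56.78 m.
Total head at BH-8: h = z + ψ = -38.99 + 56.78 = 17.79 m.
Total head at BH-9: h = 24.51 m (water level in the piezometer is the total head).
Head difference: h(BH-8) − h(BH-9) = 17.79 − 24.51 = -6.72 m.
Hydraulic gradient: i = |Δh| / L = 6.72 / 2195 = 0.00306.

i ≈ 0.00306 m/m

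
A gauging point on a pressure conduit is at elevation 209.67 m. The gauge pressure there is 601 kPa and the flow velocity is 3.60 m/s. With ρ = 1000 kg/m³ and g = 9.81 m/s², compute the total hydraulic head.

Pressure head ψ = P/(ρg) = 601×1000 / (1000 × 9.81) = 61.26 m.
Velocity head = v²/(2g) = 3.60² / (2 × 9.81) = 0.661 m.
h = z + ψ + v²/(2g) = 209.67 + 61.26 + 0.661 = 271.59 m.

h ≈ 271.59 m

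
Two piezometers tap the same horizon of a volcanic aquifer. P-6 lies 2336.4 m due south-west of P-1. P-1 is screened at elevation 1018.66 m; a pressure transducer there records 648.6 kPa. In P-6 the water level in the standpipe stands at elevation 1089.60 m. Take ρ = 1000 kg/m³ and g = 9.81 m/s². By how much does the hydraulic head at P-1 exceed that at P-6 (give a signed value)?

Δh ≈ -4.82 m

Pressure head at P-1: ψ = P/(ρg) = 648.6×1000 / (1000 × 9.81) = 66.12 m.
Total head at P-1: h = z + ψ = 1018.66 + 66.12 = 1084.78 m.
Total head at P-6: h = 1089.60 m (water level in the piezometer is the total head).
Head difference: h(P-1) − h(P-6) = 1084.78 − 1089.60 = -4.82 m.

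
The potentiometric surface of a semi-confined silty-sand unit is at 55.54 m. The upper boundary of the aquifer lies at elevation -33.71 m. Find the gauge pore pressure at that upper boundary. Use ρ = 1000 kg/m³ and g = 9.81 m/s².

P ≈ 876 kPa

Pressure head at the aquifer top: ψ = h − z = 55.54 − (-33.71) = 89.25 m.
P = ρgψ = 1000 × 9.81 × 89.25 = 875542 Pa ≈ 876 kPa.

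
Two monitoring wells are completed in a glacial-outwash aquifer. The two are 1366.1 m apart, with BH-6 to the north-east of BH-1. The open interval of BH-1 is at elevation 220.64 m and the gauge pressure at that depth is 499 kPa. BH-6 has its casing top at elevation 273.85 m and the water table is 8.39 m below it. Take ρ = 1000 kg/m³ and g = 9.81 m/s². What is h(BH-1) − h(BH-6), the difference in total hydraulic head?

Pressure head at BH-1: ψ = P/(ρg) = 499×1000 / (1000 × 9.81) = 50.87 m.
Total head at BH-1: h = z + ψ = 220.64 + 50.87 = 271.51 m.
Total head at BH-6: h = 273.85 − 8.39 = 265.46 m.
Head difference: h(BH-1) − h(BH-6) = 271.51 − 265.46 = 6.05 m.

Δh ≈ 6.05 m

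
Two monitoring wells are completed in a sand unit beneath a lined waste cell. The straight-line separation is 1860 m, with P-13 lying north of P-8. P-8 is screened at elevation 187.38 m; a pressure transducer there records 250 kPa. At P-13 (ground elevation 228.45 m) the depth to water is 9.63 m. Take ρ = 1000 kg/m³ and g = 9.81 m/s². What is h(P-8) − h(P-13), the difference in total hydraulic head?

Pressure head at P-8: ψ = P/(ρg) = 250×1000 / (1000 × 9.81) = 25.48 m.
Total head at P-8: h = z + ψ = 187.38 + 25.48 = 212.86 m.
Total head at P-13: h = 228.45 − 9.63 = 218.82 m.
Head difference: h(P-8) − h(P-13) = 212.86 − 218.82 = -5.96 m.

Δh ≈ -5.96 m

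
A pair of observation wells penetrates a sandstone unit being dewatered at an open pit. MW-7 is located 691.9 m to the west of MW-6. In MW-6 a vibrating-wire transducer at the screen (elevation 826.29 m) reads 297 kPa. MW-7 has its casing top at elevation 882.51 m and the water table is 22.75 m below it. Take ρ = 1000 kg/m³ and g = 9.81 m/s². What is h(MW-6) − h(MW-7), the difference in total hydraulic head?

Pressure head at MW-6: ψ = P/(ρg) = 297×1000 / (1000 × 9.81) = 30.28 m.
Total head at MW-6: h = z + ψ = 826.29 + 30.28 = 856.57 m.
Total head at MW-7: h = 882.51 − 22.75 = 859.76 m.
Head difference: h(MW-6) − h(MW-7) = 856.57 − 859.76 = -3.19 m.

Δh ≈ -3.19 m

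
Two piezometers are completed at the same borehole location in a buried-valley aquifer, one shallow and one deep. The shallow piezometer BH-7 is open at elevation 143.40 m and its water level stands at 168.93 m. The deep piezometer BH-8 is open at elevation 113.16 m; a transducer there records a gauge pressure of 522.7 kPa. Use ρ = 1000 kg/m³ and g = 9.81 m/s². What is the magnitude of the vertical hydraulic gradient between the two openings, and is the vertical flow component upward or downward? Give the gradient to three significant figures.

Total head at BH-7: h = 168.93 m (water level in the standpipe).
Pressure head at BH-8: ψ = P/(ρg) = 522.7×1000 / (1000 × 9.81) = 53.28 m.
Total head at BH-8: h = z + ψ = 113.16 + 53.28 = 166.44 m.
Δh = h(BH-7) − h(BH-8) = 168.93 − 166.44 = 2.49 m.
Vertical separation Δz = 143.40 − 113.16 = 30.24 m.
|i_v| = |Δh| / Δz = 2.49 / 30.24 = 0.0823.
Head is higher in the shallow piezometer, so vertical flow is downward (recharge condition).

|i_v| ≈ 0.0823; vertical flow is downward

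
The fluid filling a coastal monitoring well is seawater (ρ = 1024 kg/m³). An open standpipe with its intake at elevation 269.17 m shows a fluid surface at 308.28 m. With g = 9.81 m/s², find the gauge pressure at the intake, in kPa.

Pressure head ψ = h − z = 308.28 − 269.17 = 39.11 m.
P = ρgψ = 1024 × 9.81 × 39.11 = 392877 Pa ≈ 393 kPa.

P ≈ 393 kPa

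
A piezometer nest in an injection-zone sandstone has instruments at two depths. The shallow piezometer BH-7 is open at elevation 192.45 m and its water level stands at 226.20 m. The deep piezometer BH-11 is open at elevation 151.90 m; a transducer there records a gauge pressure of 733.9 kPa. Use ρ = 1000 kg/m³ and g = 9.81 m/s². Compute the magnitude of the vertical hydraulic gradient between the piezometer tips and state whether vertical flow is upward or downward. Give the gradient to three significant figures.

Total head at BH-7: h = 226.20 m (water level in the standpipe).
Pressure head at BH-11: ψ = P/(ρg) = 733.9×1000 / (1000 × 9.81) = 74.81 m.
Total head at BH-11: h = z + ψ = 151.90 + 74.81 = 226.71 m.
Δh = h(BH-7) − h(BH-11) = 226.20 − 226.71 = -0.51 m.
Vertical separation Δz = 192.45 − 151.90 = 40.55 m.
|i_v| = |Δh| / Δz = 0.51 / 40.55 = 0.0126.
Head is higher in the deep piezometer, so vertical flow is upward (discharge condition).

|i_v| ≈ 0.0126; vertical flow is upward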